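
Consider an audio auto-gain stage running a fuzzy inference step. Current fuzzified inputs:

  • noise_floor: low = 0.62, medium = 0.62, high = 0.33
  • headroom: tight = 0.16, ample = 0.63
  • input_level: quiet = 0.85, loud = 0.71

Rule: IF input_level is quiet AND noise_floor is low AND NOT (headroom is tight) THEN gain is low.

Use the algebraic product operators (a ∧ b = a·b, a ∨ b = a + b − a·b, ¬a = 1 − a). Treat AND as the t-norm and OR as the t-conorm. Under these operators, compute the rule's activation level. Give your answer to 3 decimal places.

firing strength: quiet=0.85, low=0.62, ¬tight=1−0.16=0.84; AND[a·b] → w = 0.4427

0.443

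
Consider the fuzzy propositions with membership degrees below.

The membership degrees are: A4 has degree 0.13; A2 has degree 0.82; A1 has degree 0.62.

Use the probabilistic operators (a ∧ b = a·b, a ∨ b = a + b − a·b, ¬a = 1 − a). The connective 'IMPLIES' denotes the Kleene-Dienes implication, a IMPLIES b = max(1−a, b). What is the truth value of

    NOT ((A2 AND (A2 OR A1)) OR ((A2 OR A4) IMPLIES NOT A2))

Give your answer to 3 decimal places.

A2 OR A1 = a + b − a·b on (0.8200, 0.6200) = 0.9316
A2 AND (A2 OR A1) = a·b on (0.8200, 0.9316) = 0.7639
A2 OR A4 = a + b − a·b on (0.8200, 0.1300) = 0.8434
NOT A2 = 1 − 0.8200 = 0.1800
(A2 OR A4) IMPLIES NOT A2  [Kleene-Dienes: max(1−a, b)] with a=0.8434, b=0.1800 → 0.1800
(A2 AND (A2 OR A1)) OR ((A2 OR A4) IMPLIES NOT A2) = a + b − a·b on (0.7639, 0.1800) = 0.8064
NOT ((A2 AND (A2 OR A1)) OR ((A2 OR A4) IMPLIES NOT A2)) = 1 − 0.8064 = 0.1936

0.194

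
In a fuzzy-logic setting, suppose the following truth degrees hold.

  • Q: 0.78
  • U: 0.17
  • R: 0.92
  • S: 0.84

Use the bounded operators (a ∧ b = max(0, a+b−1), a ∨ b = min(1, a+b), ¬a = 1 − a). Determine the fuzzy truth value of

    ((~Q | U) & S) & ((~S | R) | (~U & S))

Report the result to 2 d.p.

0.23

~Q = 1 − 0.78 = 0.22
~Q | U = min(1, a+b) on (0.22, 0.17) = 0.39
(~Q | U) & S = max(0, a+b−1) on (0.39, 0.84) = 0.23
~S = 1 − 0.84 = 0.16
~S | R = min(1, a+b) on (0.16, 0.92) = 1.00
~U = 1 − 0.17 = 0.83
~U & S = max(0, a+b−1) on (0.83, 0.84) = 0.67
(~S | R) | (~U & S) = min(1, a+b) on (1.00, 0.67) = 1.00
((~Q | U) & S) & ((~S | R) | (~U & S)) = max(0, a+b−1) on (0.23, 1.00) = 0.23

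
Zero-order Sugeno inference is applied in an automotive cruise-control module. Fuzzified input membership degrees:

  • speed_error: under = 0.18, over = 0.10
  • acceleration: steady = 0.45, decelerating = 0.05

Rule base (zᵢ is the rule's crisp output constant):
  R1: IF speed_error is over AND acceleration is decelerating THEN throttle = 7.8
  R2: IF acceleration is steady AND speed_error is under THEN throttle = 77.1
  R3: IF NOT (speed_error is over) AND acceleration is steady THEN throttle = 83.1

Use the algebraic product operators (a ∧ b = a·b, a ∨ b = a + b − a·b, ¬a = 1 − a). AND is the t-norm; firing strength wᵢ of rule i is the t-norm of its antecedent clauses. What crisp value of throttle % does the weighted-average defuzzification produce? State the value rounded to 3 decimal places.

R1 (z=7.8): over=0.10, decelerating=0.05; AND[a·b] → w = 0.0050
R2 (z=77.1): steady=0.45, under=0.18; AND[a·b] → w = 0.0810
R3 (z=83.1): ¬over=1−0.10=0.90, steady=0.45; AND[a·b] → w = 0.4050
Weighted average = (0.0050·7.8 + 0.0810·77.1 + 0.4050·83.1) / (0.0050 + 0.0810 + 0.4050)
  = 39.9396 / 0.4910 = 81.343

81.343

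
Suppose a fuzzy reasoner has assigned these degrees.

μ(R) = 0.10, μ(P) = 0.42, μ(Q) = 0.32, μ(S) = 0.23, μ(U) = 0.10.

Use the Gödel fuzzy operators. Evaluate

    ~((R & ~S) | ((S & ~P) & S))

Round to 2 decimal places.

~S = 1 − 0.23 = 0.77
R & ~S = min(a, b) on (0.10, 0.77) = 0.10
~P = 1 − 0.42 = 0.58
S & ~P = min(a, b) on (0.23, 0.58) = 0.23
(S & ~P) & S = min(a, b) on (0.23, 0.23) = 0.23
(R & ~S) | ((S & ~P) & S) = max(a, b) on (0.10, 0.23) = 0.23
~((R & ~S) | ((S & ~P) & S)) = 1 − 0.23 = 0.77

0.77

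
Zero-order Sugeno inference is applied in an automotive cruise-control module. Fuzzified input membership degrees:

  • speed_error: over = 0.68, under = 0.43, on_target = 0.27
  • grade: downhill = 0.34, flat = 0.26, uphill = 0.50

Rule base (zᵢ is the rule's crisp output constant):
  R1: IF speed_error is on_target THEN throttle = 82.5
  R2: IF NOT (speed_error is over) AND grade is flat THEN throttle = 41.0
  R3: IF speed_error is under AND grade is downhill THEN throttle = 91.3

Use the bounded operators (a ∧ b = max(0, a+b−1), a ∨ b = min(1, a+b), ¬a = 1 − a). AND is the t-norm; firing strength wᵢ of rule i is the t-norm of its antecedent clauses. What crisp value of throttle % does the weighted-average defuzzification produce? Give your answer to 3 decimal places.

R1 (z=82.5): on_target=0.27 → w = 0.27
R2 (z=41.0): ¬over=1−0.68=0.32, flat=0.26; AND[max(0, a+b−1)] → w = 0.00
R3 (z=91.3): under=0.43, downhill=0.34; AND[max(0, a+b−1)] → w = 0.00
Weighted average = (0.27·82.5 + 0.00·41.0 + 0.00·91.3) / (0.27 + 0.00 + 0.00)
  = 22.2750 / 0.2700 = 82.500

82.500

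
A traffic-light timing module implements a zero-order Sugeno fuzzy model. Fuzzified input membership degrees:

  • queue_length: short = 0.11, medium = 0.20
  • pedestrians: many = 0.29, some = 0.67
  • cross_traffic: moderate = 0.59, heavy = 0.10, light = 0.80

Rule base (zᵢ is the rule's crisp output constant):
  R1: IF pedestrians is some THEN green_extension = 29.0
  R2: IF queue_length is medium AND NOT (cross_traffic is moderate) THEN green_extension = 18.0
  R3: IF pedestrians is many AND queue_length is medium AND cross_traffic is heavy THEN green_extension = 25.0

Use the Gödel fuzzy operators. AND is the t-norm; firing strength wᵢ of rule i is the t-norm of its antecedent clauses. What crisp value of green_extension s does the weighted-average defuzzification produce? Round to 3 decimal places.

R1 (z=29.0): some=0.67 → w = 0.67
R2 (z=18.0): medium=0.20, ¬moderate=1−0.59=0.41; AND[min(a, b)] → w = 0.20
R3 (z=25.0): many=0.29, medium=0.20, heavy=0.10; AND[min(a, b)] → w = 0.10
Weighted average = (0.67·29.0 + 0.20·18.0 + 0.10·25.0) / (0.67 + 0.20 + 0.10)
  = 25.5300 / 0.9700 = 26.320

26.320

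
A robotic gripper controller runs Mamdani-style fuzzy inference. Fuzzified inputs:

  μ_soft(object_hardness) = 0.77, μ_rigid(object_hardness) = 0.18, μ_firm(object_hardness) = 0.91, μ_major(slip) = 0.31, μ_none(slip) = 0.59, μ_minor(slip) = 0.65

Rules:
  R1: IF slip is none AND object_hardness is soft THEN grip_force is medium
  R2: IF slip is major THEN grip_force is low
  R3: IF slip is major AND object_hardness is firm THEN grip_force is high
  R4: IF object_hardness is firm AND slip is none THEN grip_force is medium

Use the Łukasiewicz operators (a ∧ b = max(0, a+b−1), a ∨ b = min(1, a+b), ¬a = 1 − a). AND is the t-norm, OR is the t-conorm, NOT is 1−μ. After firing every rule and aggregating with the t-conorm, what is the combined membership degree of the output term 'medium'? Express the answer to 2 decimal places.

0.86

R1: none=0.59, soft=0.77; AND[max(0, a+b−1)] → w = 0.36
R2: major=0.31 → w = 0.31
R3: major=0.31, firm=0.91; AND[max(0, a+b−1)] → w = 0.22
R4: firm=0.91, none=0.59; AND[max(0, a+b−1)] → w = 0.50
Rules with consequent 'medium': {R1, R4} → strengths 0.36, 0.50
Aggregate via t-conorm [min(1, a+b)]: 0.86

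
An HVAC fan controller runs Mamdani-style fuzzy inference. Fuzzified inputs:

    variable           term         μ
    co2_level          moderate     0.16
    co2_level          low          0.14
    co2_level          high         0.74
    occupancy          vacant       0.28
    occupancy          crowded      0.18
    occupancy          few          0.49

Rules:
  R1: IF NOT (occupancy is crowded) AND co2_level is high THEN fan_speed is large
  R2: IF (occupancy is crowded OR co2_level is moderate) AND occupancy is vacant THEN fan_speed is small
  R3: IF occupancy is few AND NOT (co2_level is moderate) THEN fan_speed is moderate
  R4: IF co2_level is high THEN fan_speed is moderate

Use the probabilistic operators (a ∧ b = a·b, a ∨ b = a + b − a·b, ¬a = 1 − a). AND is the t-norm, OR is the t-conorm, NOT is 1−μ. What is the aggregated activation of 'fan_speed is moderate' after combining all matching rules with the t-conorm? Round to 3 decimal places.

0.847

R1: ¬crowded=1−0.18=0.82, high=0.74; AND[a·b] → w = 0.6068
R2: (crowded=0.18 OR moderate=0.16) = 0.3112; AND[a·b] with vacant=0.28 → w = 0.0871
R3: few=0.49, ¬moderate=1−0.16=0.84; AND[a·b] → w = 0.4116
R4: high=0.74 → w = 0.7400
Rules with consequent 'moderate': {R3, R4} → strengths 0.4116, 0.7400
Aggregate via t-conorm [a + b − a·b]: 0.8470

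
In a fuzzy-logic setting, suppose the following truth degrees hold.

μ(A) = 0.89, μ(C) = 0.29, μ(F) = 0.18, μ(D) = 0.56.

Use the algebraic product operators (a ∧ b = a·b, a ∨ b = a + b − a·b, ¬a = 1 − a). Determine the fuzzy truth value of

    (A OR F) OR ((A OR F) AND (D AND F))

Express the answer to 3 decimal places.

0.918

A OR F = a + b − a·b on (0.8900, 0.1800) = 0.9098
A OR F = a + b − a·b on (0.8900, 0.1800) = 0.9098
D AND F = a·b on (0.5600, 0.1800) = 0.1008
(A OR F) AND (D AND F) = a·b on (0.9098, 0.1008) = 0.0917
(A OR F) OR ((A OR F) AND (D AND F)) = a + b − a·b on (0.9098, 0.0917) = 0.9181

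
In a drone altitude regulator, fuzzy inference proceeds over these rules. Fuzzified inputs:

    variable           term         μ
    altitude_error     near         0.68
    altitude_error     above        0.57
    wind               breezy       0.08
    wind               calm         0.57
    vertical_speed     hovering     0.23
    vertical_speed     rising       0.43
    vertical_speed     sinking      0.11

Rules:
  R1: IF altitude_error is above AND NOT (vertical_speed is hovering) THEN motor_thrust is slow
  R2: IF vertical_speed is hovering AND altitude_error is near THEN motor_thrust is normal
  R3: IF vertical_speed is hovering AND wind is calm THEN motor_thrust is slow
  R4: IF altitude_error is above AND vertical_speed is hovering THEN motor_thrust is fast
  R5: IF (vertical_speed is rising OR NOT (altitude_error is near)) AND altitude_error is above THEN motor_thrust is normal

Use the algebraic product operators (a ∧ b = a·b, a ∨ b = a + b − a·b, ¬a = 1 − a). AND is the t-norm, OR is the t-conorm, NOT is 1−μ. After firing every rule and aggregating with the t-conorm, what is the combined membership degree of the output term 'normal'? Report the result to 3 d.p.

R1: above=0.57, ¬hovering=1−0.23=0.77; AND[a·b] → w = 0.4389
R2: hovering=0.23, near=0.68; AND[a·b] → w = 0.1564
R3: hovering=0.23, calm=0.57; AND[a·b] → w = 0.1311
R4: above=0.57, hovering=0.23; AND[a·b] → w = 0.1311
R5: (rising=0.43 OR ¬near=1−0.68=0.32) = 0.6124; AND[a·b] with above=0.57 → w = 0.3491
Rules with consequent 'normal': {R2, R5} → strengths 0.1564, 0.3491
Aggregate via t-conorm [a + b − a·b]: 0.4509

0.451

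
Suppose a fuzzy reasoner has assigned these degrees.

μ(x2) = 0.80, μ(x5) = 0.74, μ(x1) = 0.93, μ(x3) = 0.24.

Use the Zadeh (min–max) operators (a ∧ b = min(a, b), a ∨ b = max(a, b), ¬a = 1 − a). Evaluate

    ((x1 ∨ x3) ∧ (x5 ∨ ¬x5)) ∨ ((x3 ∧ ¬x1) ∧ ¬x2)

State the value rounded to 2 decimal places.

0.74

x1 ∨ x3 = max(a, b) on (0.93, 0.24) = 0.93
¬x5 = 1 − 0.74 = 0.26
x5 ∨ ¬x5 = max(a, b) on (0.74, 0.26) = 0.74
(x1 ∨ x3) ∧ (x5 ∨ ¬x5) = min(a, b) on (0.93, 0.74) = 0.74
¬x1 = 1 − 0.93 = 0.07
x3 ∧ ¬x1 = min(a, b) on (0.24, 0.07) = 0.07
¬x2 = 1 − 0.80 = 0.20
(x3 ∧ ¬x1) ∧ ¬x2 = min(a, b) on (0.07, 0.20) = 0.07
((x1 ∨ x3) ∧ (x5 ∨ ¬x5)) ∨ ((x3 ∧ ¬x1) ∧ ¬x2) = max(a, b) on (0.74, 0.07) = 0.74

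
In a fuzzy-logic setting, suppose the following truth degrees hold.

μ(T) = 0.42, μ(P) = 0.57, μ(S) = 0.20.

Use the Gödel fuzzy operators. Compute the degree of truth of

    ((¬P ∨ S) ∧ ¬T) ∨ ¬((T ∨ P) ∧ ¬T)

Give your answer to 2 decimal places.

0.43

¬P = 1 − 0.57 = 0.43
¬P ∨ S = max(a, b) on (0.43, 0.20) = 0.43
¬T = 1 − 0.42 = 0.58
(¬P ∨ S) ∧ ¬T = min(a, b) on (0.43, 0.58) = 0.43
T ∨ P = max(a, b) on (0.42, 0.57) = 0.57
¬T = 1 − 0.42 = 0.58
(T ∨ P) ∧ ¬T = min(a, b) on (0.57, 0.58) = 0.57
¬((T ∨ P) ∧ ¬T) = 1 − 0.57 = 0.43
((¬P ∨ S) ∧ ¬T) ∨ ¬((T ∨ P) ∧ ¬T) = max(a, b) on (0.43, 0.43) = 0.43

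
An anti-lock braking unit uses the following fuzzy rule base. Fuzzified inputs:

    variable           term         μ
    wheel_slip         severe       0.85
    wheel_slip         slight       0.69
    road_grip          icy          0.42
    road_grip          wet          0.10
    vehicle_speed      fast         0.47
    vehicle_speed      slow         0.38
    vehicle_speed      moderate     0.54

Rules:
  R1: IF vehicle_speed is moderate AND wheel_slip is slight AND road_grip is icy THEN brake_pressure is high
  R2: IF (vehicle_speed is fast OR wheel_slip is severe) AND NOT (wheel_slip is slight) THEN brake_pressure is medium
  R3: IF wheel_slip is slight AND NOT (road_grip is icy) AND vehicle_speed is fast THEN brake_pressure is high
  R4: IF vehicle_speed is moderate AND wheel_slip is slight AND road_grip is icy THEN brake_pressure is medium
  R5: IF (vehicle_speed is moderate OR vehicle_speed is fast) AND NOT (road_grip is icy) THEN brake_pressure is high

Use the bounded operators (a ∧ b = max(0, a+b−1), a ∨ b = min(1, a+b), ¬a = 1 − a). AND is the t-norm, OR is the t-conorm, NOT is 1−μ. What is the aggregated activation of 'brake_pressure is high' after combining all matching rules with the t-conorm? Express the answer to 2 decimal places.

0.58

R1: moderate=0.54, slight=0.69, icy=0.42; AND[max(0, a+b−1)] → w = 0.00
R2: (fast=0.47 OR severe=0.85) = 1.00; AND[max(0, a+b−1)] with ¬slight=1−0.69=0.31 → w = 0.31
R3: slight=0.69, ¬icy=1−0.42=0.58, fast=0.47; AND[max(0, a+b−1)] → w = 0.00
R4: moderate=0.54, slight=0.69, icy=0.42; AND[max(0, a+b−1)] → w = 0.00
R5: (moderate=0.54 OR fast=0.47) = 1.00; AND[max(0, a+b−1)] with ¬icy=1−0.42=0.58 → w = 0.58
Rules with consequent 'high': {R1, R3, R5} → strengths 0.00, 0.00, 0.58
Aggregate via t-conorm [min(1, a+b)]: 0.58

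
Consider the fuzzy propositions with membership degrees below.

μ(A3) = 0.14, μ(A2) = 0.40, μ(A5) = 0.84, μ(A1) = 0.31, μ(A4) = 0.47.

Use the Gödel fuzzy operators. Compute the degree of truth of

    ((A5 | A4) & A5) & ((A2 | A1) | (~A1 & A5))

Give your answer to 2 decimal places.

A5 | A4 = max(a, b) on (0.84, 0.47) = 0.84
(A5 | A4) & A5 = min(a, b) on (0.84, 0.84) = 0.84
A2 | A1 = max(a, b) on (0.40, 0.31) = 0.40
~A1 = 1 − 0.31 = 0.69
~A1 & A5 = min(a, b) on (0.69, 0.84) = 0.69
(A2 | A1) | (~A1 & A5) = max(a, b) on (0.40, 0.69) = 0.69
((A5 | A4) & A5) & ((A2 | A1) | (~A1 & A5)) = min(a, b) on (0.84, 0.69) = 0.69

0.69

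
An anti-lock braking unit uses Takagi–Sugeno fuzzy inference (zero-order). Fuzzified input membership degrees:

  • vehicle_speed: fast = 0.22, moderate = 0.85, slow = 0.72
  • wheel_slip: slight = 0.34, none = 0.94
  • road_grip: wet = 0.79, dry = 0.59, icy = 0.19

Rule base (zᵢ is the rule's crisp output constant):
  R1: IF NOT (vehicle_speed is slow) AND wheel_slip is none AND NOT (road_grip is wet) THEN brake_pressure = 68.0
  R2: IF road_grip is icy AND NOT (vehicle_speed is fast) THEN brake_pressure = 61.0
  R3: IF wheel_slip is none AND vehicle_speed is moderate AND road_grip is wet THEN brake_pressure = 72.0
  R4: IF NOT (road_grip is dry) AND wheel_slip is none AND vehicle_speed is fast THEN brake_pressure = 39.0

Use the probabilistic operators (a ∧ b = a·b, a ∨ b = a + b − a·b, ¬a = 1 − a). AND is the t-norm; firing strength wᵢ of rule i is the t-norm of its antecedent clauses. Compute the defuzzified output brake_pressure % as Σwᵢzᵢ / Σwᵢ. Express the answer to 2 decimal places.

R1 (z=68.0): ¬slow=1−0.72=0.28, none=0.94, ¬wet=1−0.79=0.21; AND[a·b] → w = 0.0553
R2 (z=61.0): icy=0.19, ¬fast=1−0.22=0.78; AND[a·b] → w = 0.1482
R3 (z=72.0): none=0.94, moderate=0.85, wet=0.79; AND[a·b] → w = 0.6312
R4 (z=39.0): ¬dry=1−0.59=0.41, none=0.94, fast=0.22; AND[a·b] → w = 0.0848
Weighted average = (0.0553·68.0 + 0.1482·61.0 + 0.6312·72.0 + 0.0848·39.0) / (0.0553 + 0.1482 + 0.6312 + 0.0848)
  = 61.5525 / 0.9195 = 66.94

66.94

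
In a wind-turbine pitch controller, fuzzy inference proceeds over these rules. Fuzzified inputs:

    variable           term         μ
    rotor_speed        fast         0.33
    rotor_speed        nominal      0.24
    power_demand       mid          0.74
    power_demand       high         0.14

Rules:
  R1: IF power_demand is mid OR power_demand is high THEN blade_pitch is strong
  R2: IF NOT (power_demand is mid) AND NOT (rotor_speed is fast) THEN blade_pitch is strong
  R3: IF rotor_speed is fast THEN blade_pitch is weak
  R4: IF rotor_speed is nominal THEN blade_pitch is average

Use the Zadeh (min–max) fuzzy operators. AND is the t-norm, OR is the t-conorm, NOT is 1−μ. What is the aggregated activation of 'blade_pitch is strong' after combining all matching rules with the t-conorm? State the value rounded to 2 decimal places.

R1: mid=0.74, high=0.14; OR[max(a, b)] → w = 0.74
R2: ¬mid=1−0.74=0.26, ¬fast=1−0.33=0.67; AND[min(a, b)] → w = 0.26
R3: fast=0.33 → w = 0.33
R4: nominal=0.24 → w = 0.24
Rules with consequent 'strong': {R1, R2} → strengths 0.74, 0.26
Aggregate via t-conorm [max(a, b)]: 0.74

0.74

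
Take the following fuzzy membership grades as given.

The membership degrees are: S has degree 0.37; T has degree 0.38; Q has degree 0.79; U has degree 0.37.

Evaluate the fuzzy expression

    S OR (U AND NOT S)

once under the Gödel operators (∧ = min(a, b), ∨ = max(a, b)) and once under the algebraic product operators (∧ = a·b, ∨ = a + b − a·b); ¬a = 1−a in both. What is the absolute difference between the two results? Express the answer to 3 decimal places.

0.147

Under Gödel:
  NOT S = 1 − 0.37 = 0.63
  U AND NOT S = min(a, b) on (0.37, 0.63) = 0.37
  S OR (U AND NOT S) = max(a, b) on (0.37, 0.37) = 0.37
  → value = 0.3700
Under algebraic product:
  NOT S = 1 − 0.3700 = 0.6300
  U AND NOT S = a·b on (0.3700, 0.6300) = 0.2331
  S OR (U AND NOT S) = a + b − a·b on (0.3700, 0.2331) = 0.5169
  → value = 0.5169
|0.3700 − 0.5169| = 0.147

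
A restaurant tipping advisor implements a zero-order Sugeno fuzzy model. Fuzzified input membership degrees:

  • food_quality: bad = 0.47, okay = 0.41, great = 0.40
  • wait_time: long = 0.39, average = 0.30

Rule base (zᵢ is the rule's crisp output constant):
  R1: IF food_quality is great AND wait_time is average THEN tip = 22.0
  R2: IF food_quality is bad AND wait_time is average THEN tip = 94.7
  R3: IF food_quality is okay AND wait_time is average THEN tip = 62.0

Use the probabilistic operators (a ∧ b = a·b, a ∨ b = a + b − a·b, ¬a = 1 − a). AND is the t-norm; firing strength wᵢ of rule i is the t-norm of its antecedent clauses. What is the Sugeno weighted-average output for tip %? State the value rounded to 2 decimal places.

61.51

R1 (z=22.0): great=0.40, average=0.30; AND[a·b] → w = 0.1200
R2 (z=94.7): bad=0.47, average=0.30; AND[a·b] → w = 0.1410
R3 (z=62.0): okay=0.41, average=0.30; AND[a·b] → w = 0.1230
Weighted average = (0.1200·22.0 + 0.1410·94.7 + 0.1230·62.0) / (0.1200 + 0.1410 + 0.1230)
  = 23.6187 / 0.3840 = 61.51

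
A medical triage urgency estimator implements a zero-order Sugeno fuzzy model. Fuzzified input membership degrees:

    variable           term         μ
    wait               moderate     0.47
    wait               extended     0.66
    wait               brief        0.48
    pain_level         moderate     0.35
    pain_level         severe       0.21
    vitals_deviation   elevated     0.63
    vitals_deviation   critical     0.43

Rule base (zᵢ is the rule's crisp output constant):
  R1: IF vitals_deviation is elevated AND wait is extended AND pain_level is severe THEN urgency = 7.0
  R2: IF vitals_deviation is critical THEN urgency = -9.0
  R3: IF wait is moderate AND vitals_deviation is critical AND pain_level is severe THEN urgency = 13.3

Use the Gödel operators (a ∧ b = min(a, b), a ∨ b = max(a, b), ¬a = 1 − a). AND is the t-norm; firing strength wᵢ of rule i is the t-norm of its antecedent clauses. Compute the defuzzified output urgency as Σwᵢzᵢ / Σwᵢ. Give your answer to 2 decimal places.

R1 (z=7.0): elevated=0.63, extended=0.66, severe=0.21; AND[min(a, b)] → w = 0.21
R2 (z=-9.0): critical=0.43 → w = 0.43
R3 (z=13.3): moderate=0.47, critical=0.43, severe=0.21; AND[min(a, b)] → w = 0.21
Weighted average = (0.21·7.0 + 0.43·-9.0 + 0.21·13.3) / (0.21 + 0.43 + 0.21)
  = 0.3930 / 0.8500 = 0.46

0.46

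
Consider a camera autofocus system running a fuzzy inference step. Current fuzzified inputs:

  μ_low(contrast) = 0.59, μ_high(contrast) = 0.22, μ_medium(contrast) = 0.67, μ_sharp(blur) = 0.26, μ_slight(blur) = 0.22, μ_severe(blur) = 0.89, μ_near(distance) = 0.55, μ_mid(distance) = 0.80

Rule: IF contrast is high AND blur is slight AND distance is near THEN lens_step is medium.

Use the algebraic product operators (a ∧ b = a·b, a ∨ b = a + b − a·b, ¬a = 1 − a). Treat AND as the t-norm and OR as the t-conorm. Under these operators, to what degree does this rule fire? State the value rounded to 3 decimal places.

firing strength: high=0.22, slight=0.22, near=0.55; AND[a·b] → w = 0.0266

0.027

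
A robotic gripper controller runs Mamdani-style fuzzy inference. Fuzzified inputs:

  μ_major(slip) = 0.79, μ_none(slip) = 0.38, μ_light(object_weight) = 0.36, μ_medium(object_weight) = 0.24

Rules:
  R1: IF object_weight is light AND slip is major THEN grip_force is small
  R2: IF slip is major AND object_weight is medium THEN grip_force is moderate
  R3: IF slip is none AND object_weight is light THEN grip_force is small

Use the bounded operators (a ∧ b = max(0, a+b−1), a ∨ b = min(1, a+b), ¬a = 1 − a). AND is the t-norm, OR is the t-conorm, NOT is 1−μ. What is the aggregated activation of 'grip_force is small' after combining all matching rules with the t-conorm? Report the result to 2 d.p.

R1: light=0.36, major=0.79; AND[max(0, a+b−1)] → w = 0.15
R2: major=0.79, medium=0.24; AND[max(0, a+b−1)] → w = 0.03
R3: none=0.38, light=0.36; AND[max(0, a+b−1)] → w = 0.00
Rules with consequent 'small': {R1, R3} → strengths 0.15, 0.00
Aggregate via t-conorm [min(1, a+b)]: 0.15

0.15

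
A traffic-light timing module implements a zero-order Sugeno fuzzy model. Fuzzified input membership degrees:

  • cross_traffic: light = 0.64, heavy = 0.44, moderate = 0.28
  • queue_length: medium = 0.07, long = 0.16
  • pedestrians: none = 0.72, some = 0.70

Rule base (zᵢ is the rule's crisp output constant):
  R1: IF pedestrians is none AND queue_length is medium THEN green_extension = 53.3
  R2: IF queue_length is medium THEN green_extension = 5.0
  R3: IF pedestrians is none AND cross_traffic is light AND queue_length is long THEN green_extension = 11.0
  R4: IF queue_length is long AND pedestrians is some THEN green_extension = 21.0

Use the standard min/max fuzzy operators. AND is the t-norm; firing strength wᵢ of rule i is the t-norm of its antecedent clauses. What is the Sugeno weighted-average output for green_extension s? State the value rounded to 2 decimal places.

20.00

R1 (z=53.3): none=0.72, medium=0.07; AND[min(a, b)] → w = 0.07
R2 (z=5.0): medium=0.07 → w = 0.07
R3 (z=11.0): none=0.72, light=0.64, long=0.16; AND[min(a, b)] → w = 0.16
R4 (z=21.0): long=0.16, some=0.70; AND[min(a, b)] → w = 0.16
Weighted average = (0.07·53.3 + 0.07·5.0 + 0.16·11.0 + 0.16·21.0) / (0.07 + 0.07 + 0.16 + 0.16)
  = 9.2010 / 0.4600 = 20.00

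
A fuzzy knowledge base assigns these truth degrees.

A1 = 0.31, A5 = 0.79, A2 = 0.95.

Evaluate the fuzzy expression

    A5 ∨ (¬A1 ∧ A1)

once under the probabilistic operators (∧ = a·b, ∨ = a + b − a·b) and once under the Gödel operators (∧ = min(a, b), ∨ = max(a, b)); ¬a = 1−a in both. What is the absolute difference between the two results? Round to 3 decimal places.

0.045

Under probabilistic:
  ¬A1 = 1 − 0.3100 = 0.6900
  ¬A1 ∧ A1 = a·b on (0.6900, 0.3100) = 0.2139
  A5 ∨ (¬A1 ∧ A1) = a + b − a·b on (0.7900, 0.2139) = 0.8349
  → value = 0.8349
Under Gödel:
  ¬A1 = 1 − 0.31 = 0.69
  ¬A1 ∧ A1 = min(a, b) on (0.69, 0.31) = 0.31
  A5 ∨ (¬A1 ∧ A1) = max(a, b) on (0.79, 0.31) = 0.79
  → value = 0.7900
|0.8349 − 0.7900| = 0.045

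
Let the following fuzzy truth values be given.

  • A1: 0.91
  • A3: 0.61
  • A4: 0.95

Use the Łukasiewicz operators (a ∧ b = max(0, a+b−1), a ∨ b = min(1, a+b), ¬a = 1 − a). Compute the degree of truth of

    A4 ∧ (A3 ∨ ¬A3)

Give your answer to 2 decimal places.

¬A3 = 1 − 0.61 = 0.39
A3 ∨ ¬A3 = min(1, a+b) on (0.61, 0.39) = 1.00
A4 ∧ (A3 ∨ ¬A3) = max(0, a+b−1) on (0.95, 1.00) = 0.95

0.95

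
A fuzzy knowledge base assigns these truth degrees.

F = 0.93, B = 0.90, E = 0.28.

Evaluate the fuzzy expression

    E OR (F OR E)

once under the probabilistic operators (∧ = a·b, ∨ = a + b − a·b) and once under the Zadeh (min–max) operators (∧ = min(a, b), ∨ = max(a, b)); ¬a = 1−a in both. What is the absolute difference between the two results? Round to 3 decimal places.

Under probabilistic:
  F OR E = a + b − a·b on (0.9300, 0.2800) = 0.9496
  E OR (F OR E) = a + b − a·b on (0.2800, 0.9496) = 0.9637
  → value = 0.9637
Under Zadeh (min–max):
  F OR E = max(a, b) on (0.93, 0.28) = 0.93
  E OR (F OR E) = max(a, b) on (0.28, 0.93) = 0.93
  → value = 0.9300
|0.9637 − 0.9300| = 0.034

0.034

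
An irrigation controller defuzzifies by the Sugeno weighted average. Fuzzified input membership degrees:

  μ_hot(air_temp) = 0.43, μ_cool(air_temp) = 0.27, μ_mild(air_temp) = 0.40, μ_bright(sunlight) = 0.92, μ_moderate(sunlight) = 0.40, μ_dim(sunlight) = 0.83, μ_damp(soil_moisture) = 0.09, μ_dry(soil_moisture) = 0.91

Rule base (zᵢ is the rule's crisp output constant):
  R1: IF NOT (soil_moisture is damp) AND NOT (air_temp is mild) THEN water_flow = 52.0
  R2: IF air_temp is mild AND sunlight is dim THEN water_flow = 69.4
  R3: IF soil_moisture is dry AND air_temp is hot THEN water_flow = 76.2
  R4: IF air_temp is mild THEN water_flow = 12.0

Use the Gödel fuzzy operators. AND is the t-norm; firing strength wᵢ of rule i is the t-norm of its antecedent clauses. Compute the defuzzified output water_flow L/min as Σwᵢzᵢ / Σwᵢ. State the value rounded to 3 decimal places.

R1 (z=52.0): ¬damp=1−0.09=0.91, ¬mild=1−0.40=0.60; AND[min(a, b)] → w = 0.60
R2 (z=69.4): mild=0.40, dim=0.83; AND[min(a, b)] → w = 0.40
R3 (z=76.2): dry=0.91, hot=0.43; AND[min(a, b)] → w = 0.43
R4 (z=12.0): mild=0.40 → w = 0.40
Weighted average = (0.60·52.0 + 0.40·69.4 + 0.43·76.2 + 0.40·12.0) / (0.60 + 0.40 + 0.43 + 0.40)
  = 96.5260 / 1.8300 = 52.746

52.746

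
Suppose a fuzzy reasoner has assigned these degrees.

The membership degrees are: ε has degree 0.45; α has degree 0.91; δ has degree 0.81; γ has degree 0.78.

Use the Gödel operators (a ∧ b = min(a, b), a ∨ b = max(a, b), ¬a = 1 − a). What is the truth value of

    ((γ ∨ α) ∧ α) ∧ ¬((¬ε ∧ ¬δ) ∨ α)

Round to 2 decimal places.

0.09

γ ∨ α = max(a, b) on (0.78, 0.91) = 0.91
(γ ∨ α) ∧ α = min(a, b) on (0.91, 0.91) = 0.91
¬ε = 1 − 0.45 = 0.55
¬δ = 1 − 0.81 = 0.19
¬ε ∧ ¬δ = min(a, b) on (0.55, 0.19) = 0.19
(¬ε ∧ ¬δ) ∨ α = max(a, b) on (0.19, 0.91) = 0.91
¬((¬ε ∧ ¬δ) ∨ α) = 1 − 0.91 = 0.09
((γ ∨ α) ∧ α) ∧ ¬((¬ε ∧ ¬δ) ∨ α) = min(a, b) on (0.91, 0.09) = 0.09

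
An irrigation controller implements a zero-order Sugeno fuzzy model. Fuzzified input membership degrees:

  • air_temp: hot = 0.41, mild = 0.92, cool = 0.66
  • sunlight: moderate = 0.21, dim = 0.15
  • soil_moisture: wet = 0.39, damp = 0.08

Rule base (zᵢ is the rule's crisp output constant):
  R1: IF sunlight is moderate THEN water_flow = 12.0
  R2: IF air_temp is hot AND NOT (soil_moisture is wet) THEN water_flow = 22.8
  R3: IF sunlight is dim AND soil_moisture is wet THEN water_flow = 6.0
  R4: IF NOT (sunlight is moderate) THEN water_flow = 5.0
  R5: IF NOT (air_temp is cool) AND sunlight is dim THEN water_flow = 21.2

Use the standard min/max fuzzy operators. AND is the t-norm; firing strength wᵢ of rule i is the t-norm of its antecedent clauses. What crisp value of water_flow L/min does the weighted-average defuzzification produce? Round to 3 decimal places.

11.636

R1 (z=12.0): moderate=0.21 → w = 0.21
R2 (z=22.8): hot=0.41, ¬wet=1−0.39=0.61; AND[min(a, b)] → w = 0.41
R3 (z=6.0): dim=0.15, wet=0.39; AND[min(a, b)] → w = 0.15
R4 (z=5.0): ¬moderate=1−0.21=0.79 → w = 0.79
R5 (z=21.2): ¬cool=1−0.66=0.34, dim=0.15; AND[min(a, b)] → w = 0.15
Weighted average = (0.21·12.0 + 0.41·22.8 + 0.15·6.0 + 0.79·5.0 + 0.15·21.2) / (0.21 + 0.41 + 0.15 + 0.79 + 0.15)
  = 19.8980 / 1.7100 = 11.636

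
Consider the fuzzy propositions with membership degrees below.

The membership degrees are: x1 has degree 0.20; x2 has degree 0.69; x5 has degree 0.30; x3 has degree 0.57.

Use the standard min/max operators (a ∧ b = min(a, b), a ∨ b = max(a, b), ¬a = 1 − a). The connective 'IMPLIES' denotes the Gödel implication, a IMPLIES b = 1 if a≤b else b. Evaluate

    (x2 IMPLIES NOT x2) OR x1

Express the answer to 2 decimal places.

NOT x2 = 1 − 0.69 = 0.31
x2 IMPLIES NOT x2  [Gödel: 1 if a≤b else b] with a=0.69, b=0.31 → 0.31
(x2 IMPLIES NOT x2) OR x1 = max(a, b) on (0.31, 0.20) = 0.31

0.31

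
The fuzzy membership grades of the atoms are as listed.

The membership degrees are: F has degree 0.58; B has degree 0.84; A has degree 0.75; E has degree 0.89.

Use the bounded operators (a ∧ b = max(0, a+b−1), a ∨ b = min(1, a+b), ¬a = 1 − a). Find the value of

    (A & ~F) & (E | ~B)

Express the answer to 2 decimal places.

~F = 1 − 0.58 = 0.42
A & ~F = max(0, a+b−1) on (0.75, 0.42) = 0.17
~B = 1 − 0.84 = 0.16
E | ~B = min(1, a+b) on (0.89, 0.16) = 1.00
(A & ~F) & (E | ~B) = max(0, a+b−1) on (0.17, 1.00) = 0.17

0.17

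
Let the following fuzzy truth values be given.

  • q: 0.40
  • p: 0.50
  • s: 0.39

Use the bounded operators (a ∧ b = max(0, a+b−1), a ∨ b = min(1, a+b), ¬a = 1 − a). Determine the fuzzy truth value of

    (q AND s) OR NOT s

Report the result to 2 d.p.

0.61

q AND s = max(0, a+b−1) on (0.40, 0.39) = 0.00
NOT s = 1 − 0.39 = 0.61
(q AND s) OR NOT s = min(1, a+b) on (0.00, 0.61) = 0.61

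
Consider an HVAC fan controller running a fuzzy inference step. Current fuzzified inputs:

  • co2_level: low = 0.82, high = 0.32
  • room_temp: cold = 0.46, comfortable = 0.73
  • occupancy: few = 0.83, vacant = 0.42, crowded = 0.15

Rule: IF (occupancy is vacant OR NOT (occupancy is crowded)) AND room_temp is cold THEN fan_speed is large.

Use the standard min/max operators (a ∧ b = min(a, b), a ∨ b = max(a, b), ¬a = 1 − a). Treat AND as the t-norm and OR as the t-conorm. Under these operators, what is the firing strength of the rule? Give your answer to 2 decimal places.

firing strength: (vacant=0.42 OR ¬crowded=1−0.15=0.85) = 0.85; AND[min(a, b)] with cold=0.46 → w = 0.46

0.46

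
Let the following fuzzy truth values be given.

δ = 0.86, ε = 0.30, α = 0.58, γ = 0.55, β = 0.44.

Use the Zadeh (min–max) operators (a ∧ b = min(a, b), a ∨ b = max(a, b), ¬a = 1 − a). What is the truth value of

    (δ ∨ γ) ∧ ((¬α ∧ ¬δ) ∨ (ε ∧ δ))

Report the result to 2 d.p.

δ ∨ γ = max(a, b) on (0.86, 0.55) = 0.86
¬α = 1 − 0.58 = 0.42
¬δ = 1 − 0.86 = 0.14
¬α ∧ ¬δ = min(a, b) on (0.42, 0.14) = 0.14
ε ∧ δ = min(a, b) on (0.30, 0.86) = 0.30
(¬α ∧ ¬δ) ∨ (ε ∧ δ) = max(a, b) on (0.14, 0.30) = 0.30
(δ ∨ γ) ∧ ((¬α ∧ ¬δ) ∨ (ε ∧ δ)) = min(a, b) on (0.86, 0.30) = 0.30

0.30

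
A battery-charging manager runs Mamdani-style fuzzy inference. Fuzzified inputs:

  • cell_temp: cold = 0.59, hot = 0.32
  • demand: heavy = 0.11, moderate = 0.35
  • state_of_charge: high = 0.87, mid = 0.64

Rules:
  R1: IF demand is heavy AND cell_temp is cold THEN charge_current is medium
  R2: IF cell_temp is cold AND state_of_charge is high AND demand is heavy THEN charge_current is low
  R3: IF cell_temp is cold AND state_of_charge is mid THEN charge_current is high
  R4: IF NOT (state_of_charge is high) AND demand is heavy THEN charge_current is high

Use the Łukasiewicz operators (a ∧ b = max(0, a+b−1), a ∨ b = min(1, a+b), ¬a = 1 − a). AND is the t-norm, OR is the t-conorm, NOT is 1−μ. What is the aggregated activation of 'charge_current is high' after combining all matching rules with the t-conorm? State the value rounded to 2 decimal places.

0.23

R1: heavy=0.11, cold=0.59; AND[max(0, a+b−1)] → w = 0.00
R2: cold=0.59, high=0.87, heavy=0.11; AND[max(0, a+b−1)] → w = 0.00
R3: cold=0.59, mid=0.64; AND[max(0, a+b−1)] → w = 0.23
R4: ¬high=1−0.87=0.13, heavy=0.11; AND[max(0, a+b−1)] → w = 0.00
Rules with consequent 'high': {R3, R4} → strengths 0.23, 0.00
Aggregate via t-conorm [min(1, a+b)]: 0.23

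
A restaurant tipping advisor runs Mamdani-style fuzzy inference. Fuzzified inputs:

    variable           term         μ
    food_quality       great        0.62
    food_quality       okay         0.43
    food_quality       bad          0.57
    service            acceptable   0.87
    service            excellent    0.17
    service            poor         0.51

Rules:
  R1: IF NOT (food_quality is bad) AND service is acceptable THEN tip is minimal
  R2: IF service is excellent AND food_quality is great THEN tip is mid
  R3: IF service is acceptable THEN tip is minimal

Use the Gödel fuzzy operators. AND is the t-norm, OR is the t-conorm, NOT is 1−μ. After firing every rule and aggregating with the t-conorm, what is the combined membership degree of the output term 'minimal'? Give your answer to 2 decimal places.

R1: ¬bad=1−0.57=0.43, acceptable=0.87; AND[min(a, b)] → w = 0.43
R2: excellent=0.17, great=0.62; AND[min(a, b)] → w = 0.17
R3: acceptable=0.87 → w = 0.87
Rules with consequent 'minimal': {R1, R3} → strengths 0.43, 0.87
Aggregate via t-conorm [max(a, b)]: 0.87

0.87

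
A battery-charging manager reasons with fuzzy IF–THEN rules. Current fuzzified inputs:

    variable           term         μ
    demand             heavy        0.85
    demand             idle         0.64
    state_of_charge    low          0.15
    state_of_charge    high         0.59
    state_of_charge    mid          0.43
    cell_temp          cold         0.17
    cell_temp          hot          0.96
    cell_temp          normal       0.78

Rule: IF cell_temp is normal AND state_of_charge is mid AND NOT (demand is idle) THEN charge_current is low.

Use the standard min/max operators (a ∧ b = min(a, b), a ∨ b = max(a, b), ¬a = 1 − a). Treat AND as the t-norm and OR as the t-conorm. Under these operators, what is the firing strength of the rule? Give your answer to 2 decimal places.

firing strength: normal=0.78, mid=0.43, ¬idle=1−0.64=0.36; AND[min(a, b)] → w = 0.36

0.36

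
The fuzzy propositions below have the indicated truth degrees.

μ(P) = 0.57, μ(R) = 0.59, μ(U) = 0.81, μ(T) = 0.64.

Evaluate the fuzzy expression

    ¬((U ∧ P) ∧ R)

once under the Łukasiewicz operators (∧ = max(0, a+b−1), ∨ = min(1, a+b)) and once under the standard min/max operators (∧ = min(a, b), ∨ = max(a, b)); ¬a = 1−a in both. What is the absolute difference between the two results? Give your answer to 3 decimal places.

0.570

Under Łukasiewicz:
  U ∧ P = max(0, a+b−1) on (0.81, 0.57) = 0.38
  (U ∧ P) ∧ R = max(0, a+b−1) on (0.38, 0.59) = 0.00
  ¬((U ∧ P) ∧ R) = 1 − 0.00 = 1.00
  → value = 1.0000
Under standard min/max:
  U ∧ P = min(a, b) on (0.81, 0.57) = 0.57
  (U ∧ P) ∧ R = min(a, b) on (0.57, 0.59) = 0.57
  ¬((U ∧ P) ∧ R) = 1 − 0.57 = 0.43
  → value = 0.4300
|1.0000 − 0.4300| = 0.570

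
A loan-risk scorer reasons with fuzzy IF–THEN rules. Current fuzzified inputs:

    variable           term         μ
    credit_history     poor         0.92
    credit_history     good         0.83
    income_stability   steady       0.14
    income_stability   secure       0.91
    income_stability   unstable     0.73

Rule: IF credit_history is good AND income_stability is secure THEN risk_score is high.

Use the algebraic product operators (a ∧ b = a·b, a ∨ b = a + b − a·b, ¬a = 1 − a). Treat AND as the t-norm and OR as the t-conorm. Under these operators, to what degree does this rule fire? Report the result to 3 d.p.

firing strength: good=0.83, secure=0.91; AND[a·b] → w = 0.7553

0.755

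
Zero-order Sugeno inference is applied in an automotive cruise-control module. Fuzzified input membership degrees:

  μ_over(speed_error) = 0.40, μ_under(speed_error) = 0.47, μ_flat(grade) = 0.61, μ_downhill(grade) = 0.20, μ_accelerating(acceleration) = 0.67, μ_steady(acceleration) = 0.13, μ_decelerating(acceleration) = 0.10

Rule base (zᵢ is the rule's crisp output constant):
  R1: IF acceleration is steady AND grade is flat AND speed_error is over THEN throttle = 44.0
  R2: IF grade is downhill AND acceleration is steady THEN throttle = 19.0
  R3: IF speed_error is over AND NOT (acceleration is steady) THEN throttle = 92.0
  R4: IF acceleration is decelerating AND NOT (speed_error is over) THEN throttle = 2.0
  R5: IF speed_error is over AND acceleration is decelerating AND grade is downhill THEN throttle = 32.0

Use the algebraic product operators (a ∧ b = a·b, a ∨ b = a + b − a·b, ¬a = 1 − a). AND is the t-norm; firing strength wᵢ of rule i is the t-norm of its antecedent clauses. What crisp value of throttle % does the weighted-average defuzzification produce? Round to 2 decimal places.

R1 (z=44.0): steady=0.13, flat=0.61, over=0.40; AND[a·b] → w = 0.0317
R2 (z=19.0): downhill=0.20, steady=0.13; AND[a·b] → w = 0.0260
R3 (z=92.0): over=0.40, ¬steady=1−0.13=0.87; AND[a·b] → w = 0.3480
R4 (z=2.0): decelerating=0.10, ¬over=1−0.40=0.60; AND[a·b] → w = 0.0600
R5 (z=32.0): over=0.40, decelerating=0.10, downhill=0.20; AND[a·b] → w = 0.0080
Weighted average = (0.0317·44.0 + 0.0260·19.0 + 0.3480·92.0 + 0.0600·2.0 + 0.0080·32.0) / (0.0317 + 0.0260 + 0.3480 + 0.0600 + 0.0080)
  = 34.2817 / 0.4737 = 72.37

72.37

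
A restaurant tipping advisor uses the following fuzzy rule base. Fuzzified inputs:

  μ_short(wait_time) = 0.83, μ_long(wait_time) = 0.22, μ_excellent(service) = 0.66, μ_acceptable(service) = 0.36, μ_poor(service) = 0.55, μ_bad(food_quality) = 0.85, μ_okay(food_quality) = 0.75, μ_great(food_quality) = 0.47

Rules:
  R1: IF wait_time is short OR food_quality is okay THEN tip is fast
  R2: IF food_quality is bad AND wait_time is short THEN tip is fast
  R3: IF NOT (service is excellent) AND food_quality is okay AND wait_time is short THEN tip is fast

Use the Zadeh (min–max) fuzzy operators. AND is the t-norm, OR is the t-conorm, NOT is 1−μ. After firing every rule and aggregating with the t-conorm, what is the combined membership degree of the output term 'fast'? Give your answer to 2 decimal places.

R1: short=0.83, okay=0.75; OR[max(a, b)] → w = 0.83
R2: bad=0.85, short=0.83; AND[min(a, b)] → w = 0.83
R3: ¬excellent=1−0.66=0.34, okay=0.75, short=0.83; AND[min(a, b)] → w = 0.34
Rules with consequent 'fast': {R1, R2, R3} → strengths 0.83, 0.83, 0.34
Aggregate via t-conorm [max(a, b)]: 0.83

0.83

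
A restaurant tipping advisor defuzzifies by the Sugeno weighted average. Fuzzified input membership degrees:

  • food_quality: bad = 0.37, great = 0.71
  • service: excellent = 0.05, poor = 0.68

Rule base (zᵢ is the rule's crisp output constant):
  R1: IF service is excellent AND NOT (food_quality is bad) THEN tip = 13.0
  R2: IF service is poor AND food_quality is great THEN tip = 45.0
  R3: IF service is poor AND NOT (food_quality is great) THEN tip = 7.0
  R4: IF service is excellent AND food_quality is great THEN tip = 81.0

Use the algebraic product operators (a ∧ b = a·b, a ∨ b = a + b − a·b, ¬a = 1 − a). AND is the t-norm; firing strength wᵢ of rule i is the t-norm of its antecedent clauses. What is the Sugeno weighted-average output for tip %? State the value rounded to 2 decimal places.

R1 (z=13.0): excellent=0.05, ¬bad=1−0.37=0.63; AND[a·b] → w = 0.0315
R2 (z=45.0): poor=0.68, great=0.71; AND[a·b] → w = 0.4828
R3 (z=7.0): poor=0.68, ¬great=1−0.71=0.29; AND[a·b] → w = 0.1972
R4 (z=81.0): excellent=0.05, great=0.71; AND[a·b] → w = 0.0355
Weighted average = (0.0315·13.0 + 0.4828·45.0 + 0.1972·7.0 + 0.0355·81.0) / (0.0315 + 0.4828 + 0.1972 + 0.0355)
  = 26.3914 / 0.7470 = 35.33

35.33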